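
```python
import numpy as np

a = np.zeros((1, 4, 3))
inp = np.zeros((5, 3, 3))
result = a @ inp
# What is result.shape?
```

(5, 4, 3)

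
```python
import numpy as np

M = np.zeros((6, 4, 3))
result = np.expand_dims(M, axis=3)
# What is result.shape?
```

(6, 4, 3, 1)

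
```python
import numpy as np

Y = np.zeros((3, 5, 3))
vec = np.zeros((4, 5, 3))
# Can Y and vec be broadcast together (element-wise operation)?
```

No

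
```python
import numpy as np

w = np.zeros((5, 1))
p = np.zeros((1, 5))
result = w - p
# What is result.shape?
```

(5, 5)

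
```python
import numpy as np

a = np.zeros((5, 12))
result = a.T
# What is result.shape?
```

(12, 5)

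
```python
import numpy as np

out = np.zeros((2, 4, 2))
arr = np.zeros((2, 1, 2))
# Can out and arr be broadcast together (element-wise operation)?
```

Yes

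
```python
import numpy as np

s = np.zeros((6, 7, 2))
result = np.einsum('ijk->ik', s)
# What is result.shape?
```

(6, 2)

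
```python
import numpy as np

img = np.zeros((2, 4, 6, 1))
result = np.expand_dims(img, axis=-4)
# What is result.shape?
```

(2, 1, 4, 6, 1)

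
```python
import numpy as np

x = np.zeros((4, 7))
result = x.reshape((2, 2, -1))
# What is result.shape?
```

(2, 2, 7)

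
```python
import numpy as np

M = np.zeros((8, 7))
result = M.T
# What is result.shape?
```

(7, 8)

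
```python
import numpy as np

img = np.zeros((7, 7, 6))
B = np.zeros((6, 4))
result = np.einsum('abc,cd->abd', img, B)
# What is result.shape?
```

(7, 7, 4)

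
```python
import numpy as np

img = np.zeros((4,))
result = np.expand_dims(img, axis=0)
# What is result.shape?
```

(1, 4)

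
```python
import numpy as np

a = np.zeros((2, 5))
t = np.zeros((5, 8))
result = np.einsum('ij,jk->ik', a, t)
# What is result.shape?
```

(2, 8)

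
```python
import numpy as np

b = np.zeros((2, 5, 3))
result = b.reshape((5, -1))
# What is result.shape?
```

(5, 6)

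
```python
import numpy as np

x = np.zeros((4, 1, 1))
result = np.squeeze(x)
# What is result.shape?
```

(4,)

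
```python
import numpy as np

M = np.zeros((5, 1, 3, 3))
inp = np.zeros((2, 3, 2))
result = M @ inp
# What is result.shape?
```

(5, 2, 3, 2)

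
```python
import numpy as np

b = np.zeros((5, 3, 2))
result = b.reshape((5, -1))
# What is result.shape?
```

(5, 6)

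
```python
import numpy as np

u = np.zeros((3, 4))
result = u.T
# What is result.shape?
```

(4, 3)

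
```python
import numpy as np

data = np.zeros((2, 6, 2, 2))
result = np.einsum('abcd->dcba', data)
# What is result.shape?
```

(2, 2, 6, 2)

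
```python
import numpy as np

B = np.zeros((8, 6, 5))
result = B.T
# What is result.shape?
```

(5, 6, 8)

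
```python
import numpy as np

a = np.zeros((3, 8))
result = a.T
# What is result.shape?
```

(8, 3)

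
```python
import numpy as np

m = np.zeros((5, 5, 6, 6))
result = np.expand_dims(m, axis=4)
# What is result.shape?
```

(5, 5, 6, 6, 1)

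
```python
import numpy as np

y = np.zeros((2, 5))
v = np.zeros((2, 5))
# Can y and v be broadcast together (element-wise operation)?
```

Yes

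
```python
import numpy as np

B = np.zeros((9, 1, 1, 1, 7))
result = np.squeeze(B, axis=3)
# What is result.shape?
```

(9, 1, 1, 7)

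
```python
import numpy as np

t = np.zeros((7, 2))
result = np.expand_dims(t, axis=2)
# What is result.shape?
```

(7, 2, 1)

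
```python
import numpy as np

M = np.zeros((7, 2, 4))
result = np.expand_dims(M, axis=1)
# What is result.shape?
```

(7, 1, 2, 4)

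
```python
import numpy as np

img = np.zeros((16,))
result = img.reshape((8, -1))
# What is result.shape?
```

(8, 2)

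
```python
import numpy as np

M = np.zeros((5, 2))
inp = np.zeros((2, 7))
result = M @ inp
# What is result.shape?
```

(5, 7)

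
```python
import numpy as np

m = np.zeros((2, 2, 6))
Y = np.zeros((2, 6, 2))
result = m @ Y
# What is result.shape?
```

(2, 2, 2)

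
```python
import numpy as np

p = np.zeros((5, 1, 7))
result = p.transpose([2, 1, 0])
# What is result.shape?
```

(7, 1, 5)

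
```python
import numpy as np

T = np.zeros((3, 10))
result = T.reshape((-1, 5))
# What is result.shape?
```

(6, 5)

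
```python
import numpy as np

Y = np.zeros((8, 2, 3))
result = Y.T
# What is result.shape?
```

(3, 2, 8)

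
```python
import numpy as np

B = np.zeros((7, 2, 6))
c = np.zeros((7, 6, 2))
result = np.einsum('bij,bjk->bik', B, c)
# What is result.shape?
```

(7, 2, 2)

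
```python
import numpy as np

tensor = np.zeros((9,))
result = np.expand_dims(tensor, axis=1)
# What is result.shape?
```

(9, 1)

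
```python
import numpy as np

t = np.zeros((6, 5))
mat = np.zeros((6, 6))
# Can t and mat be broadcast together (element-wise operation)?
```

No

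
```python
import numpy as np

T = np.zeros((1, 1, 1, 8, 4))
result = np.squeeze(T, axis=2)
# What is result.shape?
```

(1, 1, 8, 4)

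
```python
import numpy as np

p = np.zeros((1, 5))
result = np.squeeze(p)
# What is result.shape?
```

(5,)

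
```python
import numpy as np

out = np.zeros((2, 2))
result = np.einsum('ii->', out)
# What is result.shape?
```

()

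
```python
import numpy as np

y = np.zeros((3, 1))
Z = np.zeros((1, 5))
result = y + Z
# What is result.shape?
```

(3, 5)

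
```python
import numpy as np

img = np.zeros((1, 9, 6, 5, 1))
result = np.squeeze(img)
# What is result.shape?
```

(9, 6, 5)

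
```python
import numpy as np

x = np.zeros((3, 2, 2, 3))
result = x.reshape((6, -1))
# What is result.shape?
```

(6, 6)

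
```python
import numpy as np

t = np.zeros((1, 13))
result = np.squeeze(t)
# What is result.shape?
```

(13,)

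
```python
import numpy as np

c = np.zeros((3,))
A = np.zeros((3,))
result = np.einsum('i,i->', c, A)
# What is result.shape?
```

()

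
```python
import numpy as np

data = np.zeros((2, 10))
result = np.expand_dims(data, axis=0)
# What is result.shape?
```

(1, 2, 10)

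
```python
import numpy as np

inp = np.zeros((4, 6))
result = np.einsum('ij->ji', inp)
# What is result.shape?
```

(6, 4)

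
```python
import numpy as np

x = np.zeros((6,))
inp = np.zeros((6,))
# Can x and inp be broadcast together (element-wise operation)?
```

Yes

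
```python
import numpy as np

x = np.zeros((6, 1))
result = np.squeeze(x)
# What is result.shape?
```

(6,)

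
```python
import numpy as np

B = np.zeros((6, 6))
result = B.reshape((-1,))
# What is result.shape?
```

(36,)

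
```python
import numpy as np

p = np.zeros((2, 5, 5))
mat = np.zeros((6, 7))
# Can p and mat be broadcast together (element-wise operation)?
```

No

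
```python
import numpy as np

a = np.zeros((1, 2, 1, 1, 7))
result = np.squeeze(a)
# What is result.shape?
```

(2, 7)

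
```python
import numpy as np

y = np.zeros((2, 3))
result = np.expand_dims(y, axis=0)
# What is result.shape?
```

(1, 2, 3)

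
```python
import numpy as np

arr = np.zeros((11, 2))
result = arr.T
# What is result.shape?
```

(2, 11)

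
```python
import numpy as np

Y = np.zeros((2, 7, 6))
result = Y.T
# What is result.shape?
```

(6, 7, 2)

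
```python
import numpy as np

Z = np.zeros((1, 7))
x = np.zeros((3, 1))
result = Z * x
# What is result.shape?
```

(3, 7)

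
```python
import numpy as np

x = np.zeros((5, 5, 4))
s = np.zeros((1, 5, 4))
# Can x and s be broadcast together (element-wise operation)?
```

Yes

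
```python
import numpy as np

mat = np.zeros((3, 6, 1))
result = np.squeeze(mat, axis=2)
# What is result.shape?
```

(3, 6)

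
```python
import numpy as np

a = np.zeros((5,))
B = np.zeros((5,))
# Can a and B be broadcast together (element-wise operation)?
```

Yes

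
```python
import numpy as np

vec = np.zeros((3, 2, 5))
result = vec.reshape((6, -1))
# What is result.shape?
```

(6, 5)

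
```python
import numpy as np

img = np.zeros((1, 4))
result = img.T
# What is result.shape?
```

(4, 1)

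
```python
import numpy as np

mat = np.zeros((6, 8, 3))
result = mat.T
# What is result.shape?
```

(3, 8, 6)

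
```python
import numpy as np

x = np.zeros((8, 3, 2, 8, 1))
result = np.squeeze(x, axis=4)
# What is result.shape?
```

(8, 3, 2, 8)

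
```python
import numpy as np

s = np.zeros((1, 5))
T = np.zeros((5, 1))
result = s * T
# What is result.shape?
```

(5, 5)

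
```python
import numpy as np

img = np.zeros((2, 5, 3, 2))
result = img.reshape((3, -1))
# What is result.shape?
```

(3, 20)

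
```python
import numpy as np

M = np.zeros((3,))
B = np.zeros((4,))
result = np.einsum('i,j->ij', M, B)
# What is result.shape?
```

(3, 4)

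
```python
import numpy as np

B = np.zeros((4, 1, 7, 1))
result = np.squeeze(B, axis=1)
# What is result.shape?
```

(4, 7, 1)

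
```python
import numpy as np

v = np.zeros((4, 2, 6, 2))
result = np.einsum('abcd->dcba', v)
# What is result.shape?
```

(2, 6, 2, 4)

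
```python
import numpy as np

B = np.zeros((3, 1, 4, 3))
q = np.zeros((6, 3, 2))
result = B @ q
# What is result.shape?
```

(3, 6, 4, 2)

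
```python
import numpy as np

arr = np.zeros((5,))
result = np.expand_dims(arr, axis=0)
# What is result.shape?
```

(1, 5)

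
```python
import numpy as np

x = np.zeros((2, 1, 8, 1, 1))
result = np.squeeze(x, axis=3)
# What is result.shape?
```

(2, 1, 8, 1)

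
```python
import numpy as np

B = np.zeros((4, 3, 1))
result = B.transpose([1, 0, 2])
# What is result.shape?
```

(3, 4, 1)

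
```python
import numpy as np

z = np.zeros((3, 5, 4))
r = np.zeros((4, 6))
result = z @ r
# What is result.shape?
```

(3, 5, 6)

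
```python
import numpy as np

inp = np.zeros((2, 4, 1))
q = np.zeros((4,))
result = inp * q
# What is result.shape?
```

(2, 4, 4)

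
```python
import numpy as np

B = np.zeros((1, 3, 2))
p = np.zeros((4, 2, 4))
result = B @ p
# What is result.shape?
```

(4, 3, 4)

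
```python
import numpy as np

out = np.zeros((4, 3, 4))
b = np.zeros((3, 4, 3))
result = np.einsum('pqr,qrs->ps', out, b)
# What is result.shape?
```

(4, 3)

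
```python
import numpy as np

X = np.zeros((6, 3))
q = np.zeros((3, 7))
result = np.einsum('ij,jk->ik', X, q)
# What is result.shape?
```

(6, 7)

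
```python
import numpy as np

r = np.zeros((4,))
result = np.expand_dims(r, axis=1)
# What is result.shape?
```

(4, 1)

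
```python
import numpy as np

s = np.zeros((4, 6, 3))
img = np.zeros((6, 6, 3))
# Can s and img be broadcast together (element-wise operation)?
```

No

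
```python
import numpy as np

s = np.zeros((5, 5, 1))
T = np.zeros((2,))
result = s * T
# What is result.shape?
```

(5, 5, 2)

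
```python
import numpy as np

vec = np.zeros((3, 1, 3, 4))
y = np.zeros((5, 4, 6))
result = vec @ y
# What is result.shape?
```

(3, 5, 3, 6)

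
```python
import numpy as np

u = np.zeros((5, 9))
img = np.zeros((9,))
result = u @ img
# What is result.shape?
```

(5,)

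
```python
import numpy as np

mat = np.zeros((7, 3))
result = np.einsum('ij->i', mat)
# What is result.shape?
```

(7,)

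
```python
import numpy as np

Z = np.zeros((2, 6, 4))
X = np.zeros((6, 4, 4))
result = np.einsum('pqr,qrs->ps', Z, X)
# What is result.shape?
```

(2, 4)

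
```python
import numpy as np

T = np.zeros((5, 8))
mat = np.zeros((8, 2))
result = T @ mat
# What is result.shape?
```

(5, 2)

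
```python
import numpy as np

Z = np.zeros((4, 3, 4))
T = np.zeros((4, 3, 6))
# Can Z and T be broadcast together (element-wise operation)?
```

No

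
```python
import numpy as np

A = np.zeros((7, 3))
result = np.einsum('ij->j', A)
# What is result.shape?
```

(3,)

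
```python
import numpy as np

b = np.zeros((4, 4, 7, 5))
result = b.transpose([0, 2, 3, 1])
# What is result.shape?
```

(4, 7, 5, 4)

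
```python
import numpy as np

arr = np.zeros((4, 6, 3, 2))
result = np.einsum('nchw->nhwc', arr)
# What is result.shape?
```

(4, 3, 2, 6)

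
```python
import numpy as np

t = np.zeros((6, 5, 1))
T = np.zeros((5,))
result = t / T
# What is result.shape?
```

(6, 5, 5)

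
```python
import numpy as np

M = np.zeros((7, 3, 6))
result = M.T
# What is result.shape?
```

(6, 3, 7)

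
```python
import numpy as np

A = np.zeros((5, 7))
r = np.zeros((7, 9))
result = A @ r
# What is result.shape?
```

(5, 9)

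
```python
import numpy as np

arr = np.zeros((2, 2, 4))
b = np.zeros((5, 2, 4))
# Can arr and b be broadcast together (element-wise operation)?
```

No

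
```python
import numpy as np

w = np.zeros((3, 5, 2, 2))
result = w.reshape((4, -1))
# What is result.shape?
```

(4, 15)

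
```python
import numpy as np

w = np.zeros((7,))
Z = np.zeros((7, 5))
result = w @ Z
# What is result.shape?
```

(5,)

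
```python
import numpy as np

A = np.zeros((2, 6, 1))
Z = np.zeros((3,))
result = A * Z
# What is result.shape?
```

(2, 6, 3)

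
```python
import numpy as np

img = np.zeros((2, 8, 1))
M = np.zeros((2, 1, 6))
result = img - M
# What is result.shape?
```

(2, 8, 6)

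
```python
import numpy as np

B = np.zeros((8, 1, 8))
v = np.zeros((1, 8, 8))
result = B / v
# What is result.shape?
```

(8, 8, 8)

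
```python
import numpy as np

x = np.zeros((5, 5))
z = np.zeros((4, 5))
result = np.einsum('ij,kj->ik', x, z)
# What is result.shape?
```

(5, 4)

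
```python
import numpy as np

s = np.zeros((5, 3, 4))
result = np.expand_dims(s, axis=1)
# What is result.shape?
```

(5, 1, 3, 4)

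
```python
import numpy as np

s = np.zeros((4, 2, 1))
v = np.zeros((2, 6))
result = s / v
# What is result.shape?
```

(4, 2, 6)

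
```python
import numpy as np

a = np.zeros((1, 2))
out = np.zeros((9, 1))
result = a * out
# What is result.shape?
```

(9, 2)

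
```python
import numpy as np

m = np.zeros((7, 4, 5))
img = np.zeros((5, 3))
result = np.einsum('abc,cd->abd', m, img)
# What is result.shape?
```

(7, 4, 3)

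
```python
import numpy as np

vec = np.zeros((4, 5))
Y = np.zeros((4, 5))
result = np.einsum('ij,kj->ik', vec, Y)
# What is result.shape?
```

(4, 4)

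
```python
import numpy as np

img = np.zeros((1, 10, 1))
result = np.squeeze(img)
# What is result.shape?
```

(10,)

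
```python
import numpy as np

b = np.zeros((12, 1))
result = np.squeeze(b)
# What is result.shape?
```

(12,)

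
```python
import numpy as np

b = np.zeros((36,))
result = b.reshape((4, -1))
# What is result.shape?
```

(4, 9)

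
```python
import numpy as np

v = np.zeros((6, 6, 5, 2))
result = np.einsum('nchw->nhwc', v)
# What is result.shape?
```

(6, 5, 2, 6)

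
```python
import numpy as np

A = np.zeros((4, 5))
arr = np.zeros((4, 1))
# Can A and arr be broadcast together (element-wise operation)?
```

Yes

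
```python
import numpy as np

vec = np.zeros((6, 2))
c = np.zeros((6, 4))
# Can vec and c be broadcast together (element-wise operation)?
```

No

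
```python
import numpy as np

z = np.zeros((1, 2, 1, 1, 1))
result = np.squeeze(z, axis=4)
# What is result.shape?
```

(1, 2, 1, 1)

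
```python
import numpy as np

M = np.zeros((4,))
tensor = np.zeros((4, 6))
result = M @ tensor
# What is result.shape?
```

(6,)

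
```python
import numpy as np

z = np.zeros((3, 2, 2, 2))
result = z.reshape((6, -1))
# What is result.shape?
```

(6, 4)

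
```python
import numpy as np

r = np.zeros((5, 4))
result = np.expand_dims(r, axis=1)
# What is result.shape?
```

(5, 1, 4)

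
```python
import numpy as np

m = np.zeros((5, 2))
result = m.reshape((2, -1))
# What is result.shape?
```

(2, 5)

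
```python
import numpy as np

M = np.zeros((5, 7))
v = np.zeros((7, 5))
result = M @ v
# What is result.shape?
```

(5, 5)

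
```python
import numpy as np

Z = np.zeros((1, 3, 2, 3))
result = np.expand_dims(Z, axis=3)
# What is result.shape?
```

(1, 3, 2, 1, 3)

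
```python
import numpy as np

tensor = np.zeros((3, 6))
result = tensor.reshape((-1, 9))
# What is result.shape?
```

(2, 9)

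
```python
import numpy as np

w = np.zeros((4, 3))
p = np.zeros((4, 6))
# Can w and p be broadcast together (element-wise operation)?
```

No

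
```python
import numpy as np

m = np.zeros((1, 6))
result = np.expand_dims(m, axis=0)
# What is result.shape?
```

(1, 1, 6)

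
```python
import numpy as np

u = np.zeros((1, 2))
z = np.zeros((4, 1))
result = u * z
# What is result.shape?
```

(4, 2)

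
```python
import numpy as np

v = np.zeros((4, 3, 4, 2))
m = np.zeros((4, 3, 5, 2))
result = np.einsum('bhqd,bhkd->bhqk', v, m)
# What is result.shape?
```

(4, 3, 4, 5)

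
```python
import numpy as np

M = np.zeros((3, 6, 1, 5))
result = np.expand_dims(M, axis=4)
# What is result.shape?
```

(3, 6, 1, 5, 1)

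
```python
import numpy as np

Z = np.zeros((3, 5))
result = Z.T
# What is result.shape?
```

(5, 3)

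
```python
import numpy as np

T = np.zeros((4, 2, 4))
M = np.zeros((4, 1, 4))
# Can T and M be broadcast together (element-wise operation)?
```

Yes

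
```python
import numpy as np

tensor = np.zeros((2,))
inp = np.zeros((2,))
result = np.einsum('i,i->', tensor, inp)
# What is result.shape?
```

()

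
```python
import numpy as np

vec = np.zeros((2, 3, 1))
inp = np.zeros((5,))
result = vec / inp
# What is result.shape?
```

(2, 3, 5)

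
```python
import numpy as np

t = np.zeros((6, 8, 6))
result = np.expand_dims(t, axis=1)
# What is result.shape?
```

(6, 1, 8, 6)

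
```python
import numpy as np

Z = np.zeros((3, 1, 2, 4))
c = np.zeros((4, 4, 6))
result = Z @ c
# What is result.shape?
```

(3, 4, 2, 6)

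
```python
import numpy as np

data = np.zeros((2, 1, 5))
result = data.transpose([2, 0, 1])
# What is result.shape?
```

(5, 2, 1)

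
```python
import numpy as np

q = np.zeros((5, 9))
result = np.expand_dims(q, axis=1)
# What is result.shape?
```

(5, 1, 9)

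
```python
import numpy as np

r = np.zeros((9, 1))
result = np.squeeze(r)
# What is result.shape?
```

(9,)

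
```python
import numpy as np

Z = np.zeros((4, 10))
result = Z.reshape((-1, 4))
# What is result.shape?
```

(10, 4)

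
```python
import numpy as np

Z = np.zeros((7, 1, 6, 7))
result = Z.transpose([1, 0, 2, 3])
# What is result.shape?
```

(1, 7, 6, 7)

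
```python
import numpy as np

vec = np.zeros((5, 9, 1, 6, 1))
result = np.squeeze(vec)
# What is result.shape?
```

(5, 9, 6)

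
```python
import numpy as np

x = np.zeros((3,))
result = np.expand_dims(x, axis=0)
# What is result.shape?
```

(1, 3)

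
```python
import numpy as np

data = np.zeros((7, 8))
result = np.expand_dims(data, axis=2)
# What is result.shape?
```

(7, 8, 1)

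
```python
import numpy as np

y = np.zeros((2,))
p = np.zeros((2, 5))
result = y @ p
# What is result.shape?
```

(5,)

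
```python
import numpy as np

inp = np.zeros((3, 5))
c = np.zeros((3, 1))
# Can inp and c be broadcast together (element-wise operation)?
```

Yes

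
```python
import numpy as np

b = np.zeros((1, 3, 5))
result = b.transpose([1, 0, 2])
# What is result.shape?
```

(3, 1, 5)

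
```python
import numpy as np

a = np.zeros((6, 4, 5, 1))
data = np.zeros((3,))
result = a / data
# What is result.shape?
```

(6, 4, 5, 3)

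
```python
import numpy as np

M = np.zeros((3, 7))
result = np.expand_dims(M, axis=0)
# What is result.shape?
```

(1, 3, 7)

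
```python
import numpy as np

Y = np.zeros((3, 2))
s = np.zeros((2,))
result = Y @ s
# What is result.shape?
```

(3,)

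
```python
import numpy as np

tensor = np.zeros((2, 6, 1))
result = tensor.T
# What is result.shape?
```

(1, 6, 2)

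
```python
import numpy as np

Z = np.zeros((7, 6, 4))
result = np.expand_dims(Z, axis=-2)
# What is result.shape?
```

(7, 6, 1, 4)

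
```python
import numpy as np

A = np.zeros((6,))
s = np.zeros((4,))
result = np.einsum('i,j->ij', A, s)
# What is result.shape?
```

(6, 4)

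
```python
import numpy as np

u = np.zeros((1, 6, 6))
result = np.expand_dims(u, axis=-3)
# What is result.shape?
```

(1, 1, 6, 6)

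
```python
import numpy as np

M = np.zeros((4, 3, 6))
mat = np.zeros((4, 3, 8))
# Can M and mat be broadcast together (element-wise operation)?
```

No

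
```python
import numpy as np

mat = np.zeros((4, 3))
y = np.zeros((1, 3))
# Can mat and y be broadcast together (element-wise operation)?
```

Yes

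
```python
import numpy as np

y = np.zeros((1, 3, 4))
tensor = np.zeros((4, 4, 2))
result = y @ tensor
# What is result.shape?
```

(4, 3, 2)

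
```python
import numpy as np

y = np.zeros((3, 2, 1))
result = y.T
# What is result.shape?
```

(1, 2, 3)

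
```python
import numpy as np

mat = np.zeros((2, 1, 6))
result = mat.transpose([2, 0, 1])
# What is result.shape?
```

(6, 2, 1)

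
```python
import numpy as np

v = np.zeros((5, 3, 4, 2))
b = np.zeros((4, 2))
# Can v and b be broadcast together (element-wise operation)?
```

Yes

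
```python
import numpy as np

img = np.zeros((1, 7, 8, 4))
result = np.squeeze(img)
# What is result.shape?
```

(7, 8, 4)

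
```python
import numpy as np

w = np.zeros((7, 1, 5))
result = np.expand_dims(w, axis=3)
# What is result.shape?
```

(7, 1, 5, 1)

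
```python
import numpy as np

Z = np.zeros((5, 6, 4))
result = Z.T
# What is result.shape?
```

(4, 6, 5)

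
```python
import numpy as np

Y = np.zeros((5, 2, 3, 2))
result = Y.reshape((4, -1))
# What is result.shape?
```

(4, 15)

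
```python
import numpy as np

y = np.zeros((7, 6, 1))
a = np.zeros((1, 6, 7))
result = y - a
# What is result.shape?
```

(7, 6, 7)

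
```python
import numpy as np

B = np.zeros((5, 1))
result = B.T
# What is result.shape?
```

(1, 5)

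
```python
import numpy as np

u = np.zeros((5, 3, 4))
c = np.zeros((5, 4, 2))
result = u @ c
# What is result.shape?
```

(5, 3, 2)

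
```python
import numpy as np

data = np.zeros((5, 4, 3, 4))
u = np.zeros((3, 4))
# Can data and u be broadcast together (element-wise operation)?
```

Yes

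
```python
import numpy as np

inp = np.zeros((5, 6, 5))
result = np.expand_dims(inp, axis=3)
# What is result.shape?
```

(5, 6, 5, 1)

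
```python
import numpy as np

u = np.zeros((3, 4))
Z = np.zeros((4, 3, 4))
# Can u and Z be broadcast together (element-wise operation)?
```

Yes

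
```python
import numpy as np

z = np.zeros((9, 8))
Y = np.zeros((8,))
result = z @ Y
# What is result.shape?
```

(9,)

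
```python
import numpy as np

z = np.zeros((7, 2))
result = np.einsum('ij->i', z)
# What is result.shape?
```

(7,)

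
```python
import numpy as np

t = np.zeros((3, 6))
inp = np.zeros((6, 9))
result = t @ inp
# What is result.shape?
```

(3, 9)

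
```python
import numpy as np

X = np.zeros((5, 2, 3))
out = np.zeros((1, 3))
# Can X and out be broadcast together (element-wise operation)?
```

Yes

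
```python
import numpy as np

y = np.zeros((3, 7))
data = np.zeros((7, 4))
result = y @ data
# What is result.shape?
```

(3, 4)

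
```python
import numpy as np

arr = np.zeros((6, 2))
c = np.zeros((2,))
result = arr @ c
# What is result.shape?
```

(6,)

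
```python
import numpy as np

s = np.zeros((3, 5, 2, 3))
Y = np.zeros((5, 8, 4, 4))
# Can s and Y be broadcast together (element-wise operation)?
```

No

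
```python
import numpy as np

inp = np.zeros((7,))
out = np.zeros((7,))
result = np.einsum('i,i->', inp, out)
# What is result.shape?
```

()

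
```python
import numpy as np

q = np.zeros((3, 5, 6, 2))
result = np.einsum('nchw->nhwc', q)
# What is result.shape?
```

(3, 6, 2, 5)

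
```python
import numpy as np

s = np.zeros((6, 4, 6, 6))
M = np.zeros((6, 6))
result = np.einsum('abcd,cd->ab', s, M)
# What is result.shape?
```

(6, 4)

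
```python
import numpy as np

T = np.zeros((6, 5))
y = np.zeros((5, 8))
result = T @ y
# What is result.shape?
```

(6, 8)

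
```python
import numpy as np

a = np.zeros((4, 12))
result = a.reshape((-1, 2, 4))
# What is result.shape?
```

(6, 2, 4)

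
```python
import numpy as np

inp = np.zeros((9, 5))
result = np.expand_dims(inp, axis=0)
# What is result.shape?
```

(1, 9, 5)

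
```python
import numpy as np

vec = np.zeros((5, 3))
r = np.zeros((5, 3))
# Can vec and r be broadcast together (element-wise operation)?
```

Yes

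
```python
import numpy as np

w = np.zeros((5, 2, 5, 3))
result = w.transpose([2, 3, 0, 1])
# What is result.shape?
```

(5, 3, 5, 2)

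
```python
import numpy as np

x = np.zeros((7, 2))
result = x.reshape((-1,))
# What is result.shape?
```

(14,)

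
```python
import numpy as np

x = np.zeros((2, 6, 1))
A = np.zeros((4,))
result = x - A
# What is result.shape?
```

(2, 6, 4)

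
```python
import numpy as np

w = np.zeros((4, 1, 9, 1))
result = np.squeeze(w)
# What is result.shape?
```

(4, 9)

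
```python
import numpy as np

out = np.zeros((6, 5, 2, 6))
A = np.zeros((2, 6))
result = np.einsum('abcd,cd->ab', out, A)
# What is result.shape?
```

(6, 5)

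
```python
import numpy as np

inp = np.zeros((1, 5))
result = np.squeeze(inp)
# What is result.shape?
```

(5,)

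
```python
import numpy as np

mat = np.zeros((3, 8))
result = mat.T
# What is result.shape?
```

(8, 3)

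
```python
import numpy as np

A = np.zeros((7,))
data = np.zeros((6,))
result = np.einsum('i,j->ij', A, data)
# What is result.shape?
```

(7, 6)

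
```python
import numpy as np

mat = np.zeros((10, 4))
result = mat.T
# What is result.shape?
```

(4, 10)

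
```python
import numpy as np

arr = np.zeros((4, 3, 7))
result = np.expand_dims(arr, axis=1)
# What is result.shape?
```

(4, 1, 3, 7)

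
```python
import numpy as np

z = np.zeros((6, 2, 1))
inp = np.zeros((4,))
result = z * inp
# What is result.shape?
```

(6, 2, 4)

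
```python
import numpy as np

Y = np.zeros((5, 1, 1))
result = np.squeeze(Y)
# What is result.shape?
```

(5,)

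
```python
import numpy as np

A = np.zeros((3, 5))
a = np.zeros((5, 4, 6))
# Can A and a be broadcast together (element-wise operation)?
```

No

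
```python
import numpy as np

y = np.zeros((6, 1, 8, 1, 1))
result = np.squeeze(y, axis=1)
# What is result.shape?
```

(6, 8, 1, 1)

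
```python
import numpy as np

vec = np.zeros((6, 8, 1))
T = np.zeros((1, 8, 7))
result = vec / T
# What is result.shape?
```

(6, 8, 7)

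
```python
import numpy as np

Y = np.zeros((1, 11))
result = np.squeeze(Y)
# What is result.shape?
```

(11,)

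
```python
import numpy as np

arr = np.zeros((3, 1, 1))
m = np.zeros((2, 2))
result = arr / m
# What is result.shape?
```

(3, 2, 2)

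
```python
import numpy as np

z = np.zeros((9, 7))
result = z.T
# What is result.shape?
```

(7, 9)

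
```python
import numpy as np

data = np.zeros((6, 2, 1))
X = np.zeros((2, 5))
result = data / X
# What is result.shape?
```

(6, 2, 5)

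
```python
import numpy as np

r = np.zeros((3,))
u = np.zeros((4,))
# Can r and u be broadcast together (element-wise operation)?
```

No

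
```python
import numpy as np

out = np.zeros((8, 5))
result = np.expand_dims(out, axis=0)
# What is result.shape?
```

(1, 8, 5)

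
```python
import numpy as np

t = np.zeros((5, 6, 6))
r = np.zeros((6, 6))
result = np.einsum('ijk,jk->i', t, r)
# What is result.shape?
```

(5,)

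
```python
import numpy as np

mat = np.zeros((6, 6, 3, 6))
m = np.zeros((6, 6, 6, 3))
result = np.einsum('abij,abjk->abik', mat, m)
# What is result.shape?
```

(6, 6, 3, 3)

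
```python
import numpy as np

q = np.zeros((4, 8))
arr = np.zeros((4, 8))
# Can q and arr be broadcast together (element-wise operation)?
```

Yes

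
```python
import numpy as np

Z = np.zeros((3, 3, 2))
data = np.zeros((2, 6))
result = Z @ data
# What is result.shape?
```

(3, 3, 6)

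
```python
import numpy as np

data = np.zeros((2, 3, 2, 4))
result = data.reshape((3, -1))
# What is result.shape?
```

(3, 16)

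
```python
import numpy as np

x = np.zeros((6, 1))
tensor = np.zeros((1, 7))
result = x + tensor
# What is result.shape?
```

(6, 7)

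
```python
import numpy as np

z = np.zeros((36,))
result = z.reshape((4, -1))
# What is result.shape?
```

(4, 9)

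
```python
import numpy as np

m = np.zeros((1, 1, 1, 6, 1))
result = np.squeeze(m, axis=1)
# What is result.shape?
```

(1, 1, 6, 1)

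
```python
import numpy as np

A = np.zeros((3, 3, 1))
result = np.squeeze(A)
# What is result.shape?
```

(3, 3)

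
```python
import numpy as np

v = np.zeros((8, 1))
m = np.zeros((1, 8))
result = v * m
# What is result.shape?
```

(8, 8)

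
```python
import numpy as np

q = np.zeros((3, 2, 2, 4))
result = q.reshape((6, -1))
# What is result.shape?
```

(6, 8)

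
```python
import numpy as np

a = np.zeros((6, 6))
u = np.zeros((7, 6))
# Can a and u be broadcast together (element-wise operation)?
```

No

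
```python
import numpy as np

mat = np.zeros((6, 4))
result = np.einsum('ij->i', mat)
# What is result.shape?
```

(6,)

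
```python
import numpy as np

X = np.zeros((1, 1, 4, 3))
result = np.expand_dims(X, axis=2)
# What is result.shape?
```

(1, 1, 1, 4, 3)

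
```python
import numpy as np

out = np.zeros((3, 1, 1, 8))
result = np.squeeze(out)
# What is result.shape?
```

(3, 8)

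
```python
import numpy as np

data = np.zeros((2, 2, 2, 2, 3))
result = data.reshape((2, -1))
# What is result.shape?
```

(2, 24)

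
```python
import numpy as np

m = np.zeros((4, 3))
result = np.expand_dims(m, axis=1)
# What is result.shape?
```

(4, 1, 3)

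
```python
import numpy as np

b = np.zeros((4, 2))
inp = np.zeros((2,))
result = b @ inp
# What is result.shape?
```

(4,)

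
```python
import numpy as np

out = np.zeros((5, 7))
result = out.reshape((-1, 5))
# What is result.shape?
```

(7, 5)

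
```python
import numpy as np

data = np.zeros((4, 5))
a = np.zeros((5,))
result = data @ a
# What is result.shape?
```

(4,)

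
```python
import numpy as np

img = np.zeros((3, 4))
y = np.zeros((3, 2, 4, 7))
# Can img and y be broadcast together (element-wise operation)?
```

No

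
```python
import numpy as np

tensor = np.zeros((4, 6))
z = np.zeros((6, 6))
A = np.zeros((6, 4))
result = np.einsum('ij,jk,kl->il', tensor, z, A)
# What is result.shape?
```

(4, 4)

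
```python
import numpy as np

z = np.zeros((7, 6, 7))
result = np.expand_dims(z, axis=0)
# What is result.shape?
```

(1, 7, 6, 7)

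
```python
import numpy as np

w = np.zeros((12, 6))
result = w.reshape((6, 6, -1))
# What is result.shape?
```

(6, 6, 2)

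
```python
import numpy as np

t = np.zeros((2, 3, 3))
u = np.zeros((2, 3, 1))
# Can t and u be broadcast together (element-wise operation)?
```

Yes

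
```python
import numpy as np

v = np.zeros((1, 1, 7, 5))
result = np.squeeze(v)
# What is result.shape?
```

(7, 5)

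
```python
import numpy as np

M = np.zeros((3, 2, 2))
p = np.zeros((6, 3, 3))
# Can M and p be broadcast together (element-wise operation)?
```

No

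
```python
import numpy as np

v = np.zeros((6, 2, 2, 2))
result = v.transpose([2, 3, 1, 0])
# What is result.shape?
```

(2, 2, 2, 6)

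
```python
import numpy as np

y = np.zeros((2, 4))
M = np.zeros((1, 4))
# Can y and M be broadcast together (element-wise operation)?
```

Yes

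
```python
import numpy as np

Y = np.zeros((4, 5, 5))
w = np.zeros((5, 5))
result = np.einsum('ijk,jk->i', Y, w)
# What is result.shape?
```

(4,)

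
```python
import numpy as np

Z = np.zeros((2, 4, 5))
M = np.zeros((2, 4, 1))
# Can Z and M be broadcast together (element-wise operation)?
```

Yes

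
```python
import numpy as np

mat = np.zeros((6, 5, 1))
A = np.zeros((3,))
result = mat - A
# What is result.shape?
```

(6, 5, 3)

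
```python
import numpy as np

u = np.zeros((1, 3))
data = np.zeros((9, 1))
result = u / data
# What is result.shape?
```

(9, 3)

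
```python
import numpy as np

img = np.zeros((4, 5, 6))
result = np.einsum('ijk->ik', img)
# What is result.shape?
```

(4, 6)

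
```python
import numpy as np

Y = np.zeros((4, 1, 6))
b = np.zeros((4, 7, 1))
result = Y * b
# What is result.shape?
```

(4, 7, 6)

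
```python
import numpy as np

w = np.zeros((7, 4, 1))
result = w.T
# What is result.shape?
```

(1, 4, 7)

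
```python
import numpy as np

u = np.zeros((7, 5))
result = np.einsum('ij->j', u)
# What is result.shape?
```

(5,)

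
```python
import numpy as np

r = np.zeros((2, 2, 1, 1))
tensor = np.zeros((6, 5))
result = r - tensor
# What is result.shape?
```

(2, 2, 6, 5)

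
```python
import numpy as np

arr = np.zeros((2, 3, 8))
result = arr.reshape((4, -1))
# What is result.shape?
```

(4, 12)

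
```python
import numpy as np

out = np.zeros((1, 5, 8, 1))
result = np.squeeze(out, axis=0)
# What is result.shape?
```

(5, 8, 1)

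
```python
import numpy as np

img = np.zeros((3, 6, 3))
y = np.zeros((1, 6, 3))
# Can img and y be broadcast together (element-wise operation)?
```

Yes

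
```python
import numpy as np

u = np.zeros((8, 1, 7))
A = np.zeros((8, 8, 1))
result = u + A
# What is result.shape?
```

(8, 8, 7)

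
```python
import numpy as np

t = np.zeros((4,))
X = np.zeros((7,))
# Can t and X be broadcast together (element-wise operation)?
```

No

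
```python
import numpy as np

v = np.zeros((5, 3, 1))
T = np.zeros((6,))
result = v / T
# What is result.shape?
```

(5, 3, 6)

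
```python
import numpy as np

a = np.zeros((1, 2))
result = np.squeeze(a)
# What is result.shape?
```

(2,)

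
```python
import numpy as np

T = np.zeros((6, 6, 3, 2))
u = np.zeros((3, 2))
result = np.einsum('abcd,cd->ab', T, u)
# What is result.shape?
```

(6, 6)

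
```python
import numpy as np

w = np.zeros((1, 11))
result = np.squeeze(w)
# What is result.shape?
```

(11,)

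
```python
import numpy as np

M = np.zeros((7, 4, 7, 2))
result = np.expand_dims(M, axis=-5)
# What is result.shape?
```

(1, 7, 4, 7, 2)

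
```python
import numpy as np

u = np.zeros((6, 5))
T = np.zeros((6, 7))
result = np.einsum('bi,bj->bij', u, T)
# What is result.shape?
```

(6, 5, 7)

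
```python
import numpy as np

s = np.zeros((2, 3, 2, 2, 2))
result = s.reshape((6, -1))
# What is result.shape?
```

(6, 8)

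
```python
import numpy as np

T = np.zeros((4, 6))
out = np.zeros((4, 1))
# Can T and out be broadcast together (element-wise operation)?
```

Yes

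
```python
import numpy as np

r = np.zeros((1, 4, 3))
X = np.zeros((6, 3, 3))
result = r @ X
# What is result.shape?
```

(6, 4, 3)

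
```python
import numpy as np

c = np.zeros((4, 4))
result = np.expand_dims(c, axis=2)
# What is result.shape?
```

(4, 4, 1)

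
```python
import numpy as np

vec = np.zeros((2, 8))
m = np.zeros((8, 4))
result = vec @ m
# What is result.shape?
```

(2, 4)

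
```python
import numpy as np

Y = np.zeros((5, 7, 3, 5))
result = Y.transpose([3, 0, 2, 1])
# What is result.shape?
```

(5, 5, 3, 7)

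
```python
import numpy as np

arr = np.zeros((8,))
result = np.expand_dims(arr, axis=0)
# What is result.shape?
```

(1, 8)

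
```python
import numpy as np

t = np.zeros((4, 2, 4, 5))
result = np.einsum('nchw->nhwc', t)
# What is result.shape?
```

(4, 4, 5, 2)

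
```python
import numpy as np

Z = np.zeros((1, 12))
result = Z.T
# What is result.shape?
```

(12, 1)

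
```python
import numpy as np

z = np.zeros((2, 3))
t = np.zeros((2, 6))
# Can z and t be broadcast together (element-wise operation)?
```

No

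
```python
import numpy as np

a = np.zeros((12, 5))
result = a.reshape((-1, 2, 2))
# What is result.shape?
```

(15, 2, 2)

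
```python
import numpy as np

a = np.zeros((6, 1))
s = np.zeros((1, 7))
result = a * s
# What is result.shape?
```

(6, 7)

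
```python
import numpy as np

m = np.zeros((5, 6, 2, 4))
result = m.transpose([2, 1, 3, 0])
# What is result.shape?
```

(2, 6, 4, 5)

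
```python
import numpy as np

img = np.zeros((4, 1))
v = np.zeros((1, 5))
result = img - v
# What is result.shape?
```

(4, 5)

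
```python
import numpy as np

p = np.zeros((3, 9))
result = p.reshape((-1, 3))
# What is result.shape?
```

(9, 3)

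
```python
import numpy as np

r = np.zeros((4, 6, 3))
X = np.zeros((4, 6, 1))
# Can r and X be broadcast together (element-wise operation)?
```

Yes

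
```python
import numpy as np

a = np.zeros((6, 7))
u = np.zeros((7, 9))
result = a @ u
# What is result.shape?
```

(6, 9)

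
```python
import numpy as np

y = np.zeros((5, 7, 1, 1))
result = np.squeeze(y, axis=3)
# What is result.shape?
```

(5, 7, 1)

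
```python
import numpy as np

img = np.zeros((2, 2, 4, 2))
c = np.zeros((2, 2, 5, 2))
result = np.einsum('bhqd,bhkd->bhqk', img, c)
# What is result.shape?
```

(2, 2, 4, 5)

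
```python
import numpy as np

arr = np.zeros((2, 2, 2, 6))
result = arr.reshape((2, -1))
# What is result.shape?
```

(2, 24)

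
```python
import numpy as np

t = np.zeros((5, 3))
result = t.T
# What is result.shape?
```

(3, 5)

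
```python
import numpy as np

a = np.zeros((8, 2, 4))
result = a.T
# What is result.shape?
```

(4, 2, 8)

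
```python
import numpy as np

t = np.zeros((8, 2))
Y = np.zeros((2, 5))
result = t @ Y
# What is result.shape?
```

(8, 5)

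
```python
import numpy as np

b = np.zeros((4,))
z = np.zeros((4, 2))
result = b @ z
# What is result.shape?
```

(2,)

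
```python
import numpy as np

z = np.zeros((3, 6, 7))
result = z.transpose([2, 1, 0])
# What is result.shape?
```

(7, 6, 3)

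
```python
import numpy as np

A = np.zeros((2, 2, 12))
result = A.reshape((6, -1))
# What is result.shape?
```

(6, 8)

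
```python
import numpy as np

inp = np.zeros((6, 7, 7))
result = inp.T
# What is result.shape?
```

(7, 7, 6)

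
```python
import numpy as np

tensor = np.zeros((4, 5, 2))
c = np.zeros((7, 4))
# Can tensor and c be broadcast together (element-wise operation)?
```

No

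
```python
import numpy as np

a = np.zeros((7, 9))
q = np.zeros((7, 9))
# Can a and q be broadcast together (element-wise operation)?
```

Yes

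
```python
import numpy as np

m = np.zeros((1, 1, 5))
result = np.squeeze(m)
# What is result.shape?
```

(5,)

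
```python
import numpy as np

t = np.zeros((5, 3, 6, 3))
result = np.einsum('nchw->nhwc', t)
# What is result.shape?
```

(5, 6, 3, 3)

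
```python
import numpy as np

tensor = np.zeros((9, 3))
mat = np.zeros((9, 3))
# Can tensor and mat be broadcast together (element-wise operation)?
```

Yes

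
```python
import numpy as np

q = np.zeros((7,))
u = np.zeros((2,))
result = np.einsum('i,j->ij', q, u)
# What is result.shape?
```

(7, 2)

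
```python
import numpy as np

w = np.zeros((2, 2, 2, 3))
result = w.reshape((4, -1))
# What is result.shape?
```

(4, 6)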